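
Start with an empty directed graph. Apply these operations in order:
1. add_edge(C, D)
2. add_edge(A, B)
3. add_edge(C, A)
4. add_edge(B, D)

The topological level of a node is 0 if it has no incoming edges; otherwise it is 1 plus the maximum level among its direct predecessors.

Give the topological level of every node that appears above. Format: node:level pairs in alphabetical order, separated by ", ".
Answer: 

Answer: A:1, B:2, C:0, D:3

Derivation:
Op 1: add_edge(C, D). Edges now: 1
Op 2: add_edge(A, B). Edges now: 2
Op 3: add_edge(C, A). Edges now: 3
Op 4: add_edge(B, D). Edges now: 4
Compute levels (Kahn BFS):
  sources (in-degree 0): C
  process C: level=0
    C->A: in-degree(A)=0, level(A)=1, enqueue
    C->D: in-degree(D)=1, level(D)>=1
  process A: level=1
    A->B: in-degree(B)=0, level(B)=2, enqueue
  process B: level=2
    B->D: in-degree(D)=0, level(D)=3, enqueue
  process D: level=3
All levels: A:1, B:2, C:0, D:3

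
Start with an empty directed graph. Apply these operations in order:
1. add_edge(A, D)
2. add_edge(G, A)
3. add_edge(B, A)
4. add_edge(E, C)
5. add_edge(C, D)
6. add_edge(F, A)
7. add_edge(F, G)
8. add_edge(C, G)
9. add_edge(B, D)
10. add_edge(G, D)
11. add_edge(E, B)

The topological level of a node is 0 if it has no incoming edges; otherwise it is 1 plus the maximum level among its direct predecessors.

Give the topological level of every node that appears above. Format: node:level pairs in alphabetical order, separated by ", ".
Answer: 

Answer: A:3, B:1, C:1, D:4, E:0, F:0, G:2

Derivation:
Op 1: add_edge(A, D). Edges now: 1
Op 2: add_edge(G, A). Edges now: 2
Op 3: add_edge(B, A). Edges now: 3
Op 4: add_edge(E, C). Edges now: 4
Op 5: add_edge(C, D). Edges now: 5
Op 6: add_edge(F, A). Edges now: 6
Op 7: add_edge(F, G). Edges now: 7
Op 8: add_edge(C, G). Edges now: 8
Op 9: add_edge(B, D). Edges now: 9
Op 10: add_edge(G, D). Edges now: 10
Op 11: add_edge(E, B). Edges now: 11
Compute levels (Kahn BFS):
  sources (in-degree 0): E, F
  process E: level=0
    E->B: in-degree(B)=0, level(B)=1, enqueue
    E->C: in-degree(C)=0, level(C)=1, enqueue
  process F: level=0
    F->A: in-degree(A)=2, level(A)>=1
    F->G: in-degree(G)=1, level(G)>=1
  process B: level=1
    B->A: in-degree(A)=1, level(A)>=2
    B->D: in-degree(D)=3, level(D)>=2
  process C: level=1
    C->D: in-degree(D)=2, level(D)>=2
    C->G: in-degree(G)=0, level(G)=2, enqueue
  process G: level=2
    G->A: in-degree(A)=0, level(A)=3, enqueue
    G->D: in-degree(D)=1, level(D)>=3
  process A: level=3
    A->D: in-degree(D)=0, level(D)=4, enqueue
  process D: level=4
All levels: A:3, B:1, C:1, D:4, E:0, F:0, G:2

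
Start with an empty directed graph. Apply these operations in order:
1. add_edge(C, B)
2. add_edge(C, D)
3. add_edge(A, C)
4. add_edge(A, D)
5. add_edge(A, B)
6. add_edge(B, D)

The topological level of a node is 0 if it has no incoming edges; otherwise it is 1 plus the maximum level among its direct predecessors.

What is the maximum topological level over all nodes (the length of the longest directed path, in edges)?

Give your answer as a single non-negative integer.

Op 1: add_edge(C, B). Edges now: 1
Op 2: add_edge(C, D). Edges now: 2
Op 3: add_edge(A, C). Edges now: 3
Op 4: add_edge(A, D). Edges now: 4
Op 5: add_edge(A, B). Edges now: 5
Op 6: add_edge(B, D). Edges now: 6
Compute levels (Kahn BFS):
  sources (in-degree 0): A
  process A: level=0
    A->B: in-degree(B)=1, level(B)>=1
    A->C: in-degree(C)=0, level(C)=1, enqueue
    A->D: in-degree(D)=2, level(D)>=1
  process C: level=1
    C->B: in-degree(B)=0, level(B)=2, enqueue
    C->D: in-degree(D)=1, level(D)>=2
  process B: level=2
    B->D: in-degree(D)=0, level(D)=3, enqueue
  process D: level=3
All levels: A:0, B:2, C:1, D:3
max level = 3

Answer: 3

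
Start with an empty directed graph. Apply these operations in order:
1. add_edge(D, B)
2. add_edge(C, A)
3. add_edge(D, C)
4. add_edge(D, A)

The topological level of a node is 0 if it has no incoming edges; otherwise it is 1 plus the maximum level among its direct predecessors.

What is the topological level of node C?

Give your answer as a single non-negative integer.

Op 1: add_edge(D, B). Edges now: 1
Op 2: add_edge(C, A). Edges now: 2
Op 3: add_edge(D, C). Edges now: 3
Op 4: add_edge(D, A). Edges now: 4
Compute levels (Kahn BFS):
  sources (in-degree 0): D
  process D: level=0
    D->A: in-degree(A)=1, level(A)>=1
    D->B: in-degree(B)=0, level(B)=1, enqueue
    D->C: in-degree(C)=0, level(C)=1, enqueue
  process B: level=1
  process C: level=1
    C->A: in-degree(A)=0, level(A)=2, enqueue
  process A: level=2
All levels: A:2, B:1, C:1, D:0
level(C) = 1

Answer: 1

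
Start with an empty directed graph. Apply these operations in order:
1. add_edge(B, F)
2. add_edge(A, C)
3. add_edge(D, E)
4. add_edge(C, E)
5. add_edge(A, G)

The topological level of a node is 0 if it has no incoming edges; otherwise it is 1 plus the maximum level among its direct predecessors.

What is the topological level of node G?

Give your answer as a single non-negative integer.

Op 1: add_edge(B, F). Edges now: 1
Op 2: add_edge(A, C). Edges now: 2
Op 3: add_edge(D, E). Edges now: 3
Op 4: add_edge(C, E). Edges now: 4
Op 5: add_edge(A, G). Edges now: 5
Compute levels (Kahn BFS):
  sources (in-degree 0): A, B, D
  process A: level=0
    A->C: in-degree(C)=0, level(C)=1, enqueue
    A->G: in-degree(G)=0, level(G)=1, enqueue
  process B: level=0
    B->F: in-degree(F)=0, level(F)=1, enqueue
  process D: level=0
    D->E: in-degree(E)=1, level(E)>=1
  process C: level=1
    C->E: in-degree(E)=0, level(E)=2, enqueue
  process G: level=1
  process F: level=1
  process E: level=2
All levels: A:0, B:0, C:1, D:0, E:2, F:1, G:1
level(G) = 1

Answer: 1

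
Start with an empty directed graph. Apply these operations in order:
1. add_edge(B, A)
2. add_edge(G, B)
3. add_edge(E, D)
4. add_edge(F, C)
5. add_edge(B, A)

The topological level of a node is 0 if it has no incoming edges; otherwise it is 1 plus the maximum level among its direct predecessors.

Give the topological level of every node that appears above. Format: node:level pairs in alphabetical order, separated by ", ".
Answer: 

Op 1: add_edge(B, A). Edges now: 1
Op 2: add_edge(G, B). Edges now: 2
Op 3: add_edge(E, D). Edges now: 3
Op 4: add_edge(F, C). Edges now: 4
Op 5: add_edge(B, A) (duplicate, no change). Edges now: 4
Compute levels (Kahn BFS):
  sources (in-degree 0): E, F, G
  process E: level=0
    E->D: in-degree(D)=0, level(D)=1, enqueue
  process F: level=0
    F->C: in-degree(C)=0, level(C)=1, enqueue
  process G: level=0
    G->B: in-degree(B)=0, level(B)=1, enqueue
  process D: level=1
  process C: level=1
  process B: level=1
    B->A: in-degree(A)=0, level(A)=2, enqueue
  process A: level=2
All levels: A:2, B:1, C:1, D:1, E:0, F:0, G:0

Answer: A:2, B:1, C:1, D:1, E:0, F:0, G:0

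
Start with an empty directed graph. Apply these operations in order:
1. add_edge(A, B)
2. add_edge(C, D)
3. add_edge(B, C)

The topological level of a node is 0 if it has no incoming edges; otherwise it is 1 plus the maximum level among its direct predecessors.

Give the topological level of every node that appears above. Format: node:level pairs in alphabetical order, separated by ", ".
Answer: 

Op 1: add_edge(A, B). Edges now: 1
Op 2: add_edge(C, D). Edges now: 2
Op 3: add_edge(B, C). Edges now: 3
Compute levels (Kahn BFS):
  sources (in-degree 0): A
  process A: level=0
    A->B: in-degree(B)=0, level(B)=1, enqueue
  process B: level=1
    B->C: in-degree(C)=0, level(C)=2, enqueue
  process C: level=2
    C->D: in-degree(D)=0, level(D)=3, enqueue
  process D: level=3
All levels: A:0, B:1, C:2, D:3

Answer: A:0, B:1, C:2, D:3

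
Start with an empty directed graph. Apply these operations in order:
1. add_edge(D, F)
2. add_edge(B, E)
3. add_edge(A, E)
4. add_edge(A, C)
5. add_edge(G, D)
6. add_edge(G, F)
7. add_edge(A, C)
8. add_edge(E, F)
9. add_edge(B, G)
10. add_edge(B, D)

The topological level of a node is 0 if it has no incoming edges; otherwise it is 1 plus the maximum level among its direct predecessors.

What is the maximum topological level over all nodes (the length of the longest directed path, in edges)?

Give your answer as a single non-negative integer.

Op 1: add_edge(D, F). Edges now: 1
Op 2: add_edge(B, E). Edges now: 2
Op 3: add_edge(A, E). Edges now: 3
Op 4: add_edge(A, C). Edges now: 4
Op 5: add_edge(G, D). Edges now: 5
Op 6: add_edge(G, F). Edges now: 6
Op 7: add_edge(A, C) (duplicate, no change). Edges now: 6
Op 8: add_edge(E, F). Edges now: 7
Op 9: add_edge(B, G). Edges now: 8
Op 10: add_edge(B, D). Edges now: 9
Compute levels (Kahn BFS):
  sources (in-degree 0): A, B
  process A: level=0
    A->C: in-degree(C)=0, level(C)=1, enqueue
    A->E: in-degree(E)=1, level(E)>=1
  process B: level=0
    B->D: in-degree(D)=1, level(D)>=1
    B->E: in-degree(E)=0, level(E)=1, enqueue
    B->G: in-degree(G)=0, level(G)=1, enqueue
  process C: level=1
  process E: level=1
    E->F: in-degree(F)=2, level(F)>=2
  process G: level=1
    G->D: in-degree(D)=0, level(D)=2, enqueue
    G->F: in-degree(F)=1, level(F)>=2
  process D: level=2
    D->F: in-degree(F)=0, level(F)=3, enqueue
  process F: level=3
All levels: A:0, B:0, C:1, D:2, E:1, F:3, G:1
max level = 3

Answer: 3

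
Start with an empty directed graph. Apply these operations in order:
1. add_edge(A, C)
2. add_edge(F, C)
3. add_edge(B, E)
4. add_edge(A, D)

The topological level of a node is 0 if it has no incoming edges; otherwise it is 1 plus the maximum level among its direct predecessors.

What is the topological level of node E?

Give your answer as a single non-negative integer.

Op 1: add_edge(A, C). Edges now: 1
Op 2: add_edge(F, C). Edges now: 2
Op 3: add_edge(B, E). Edges now: 3
Op 4: add_edge(A, D). Edges now: 4
Compute levels (Kahn BFS):
  sources (in-degree 0): A, B, F
  process A: level=0
    A->C: in-degree(C)=1, level(C)>=1
    A->D: in-degree(D)=0, level(D)=1, enqueue
  process B: level=0
    B->E: in-degree(E)=0, level(E)=1, enqueue
  process F: level=0
    F->C: in-degree(C)=0, level(C)=1, enqueue
  process D: level=1
  process E: level=1
  process C: level=1
All levels: A:0, B:0, C:1, D:1, E:1, F:0
level(E) = 1

Answer: 1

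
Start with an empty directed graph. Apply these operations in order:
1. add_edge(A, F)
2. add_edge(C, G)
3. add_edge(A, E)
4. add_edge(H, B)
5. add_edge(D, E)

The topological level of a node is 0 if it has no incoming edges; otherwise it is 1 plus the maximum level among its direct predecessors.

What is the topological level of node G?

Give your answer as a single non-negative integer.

Op 1: add_edge(A, F). Edges now: 1
Op 2: add_edge(C, G). Edges now: 2
Op 3: add_edge(A, E). Edges now: 3
Op 4: add_edge(H, B). Edges now: 4
Op 5: add_edge(D, E). Edges now: 5
Compute levels (Kahn BFS):
  sources (in-degree 0): A, C, D, H
  process A: level=0
    A->E: in-degree(E)=1, level(E)>=1
    A->F: in-degree(F)=0, level(F)=1, enqueue
  process C: level=0
    C->G: in-degree(G)=0, level(G)=1, enqueue
  process D: level=0
    D->E: in-degree(E)=0, level(E)=1, enqueue
  process H: level=0
    H->B: in-degree(B)=0, level(B)=1, enqueue
  process F: level=1
  process G: level=1
  process E: level=1
  process B: level=1
All levels: A:0, B:1, C:0, D:0, E:1, F:1, G:1, H:0
level(G) = 1

Answer: 1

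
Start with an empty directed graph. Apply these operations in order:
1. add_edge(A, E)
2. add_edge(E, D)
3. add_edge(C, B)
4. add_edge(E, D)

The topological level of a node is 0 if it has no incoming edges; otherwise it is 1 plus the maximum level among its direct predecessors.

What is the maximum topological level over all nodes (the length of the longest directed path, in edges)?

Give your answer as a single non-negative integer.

Op 1: add_edge(A, E). Edges now: 1
Op 2: add_edge(E, D). Edges now: 2
Op 3: add_edge(C, B). Edges now: 3
Op 4: add_edge(E, D) (duplicate, no change). Edges now: 3
Compute levels (Kahn BFS):
  sources (in-degree 0): A, C
  process A: level=0
    A->E: in-degree(E)=0, level(E)=1, enqueue
  process C: level=0
    C->B: in-degree(B)=0, level(B)=1, enqueue
  process E: level=1
    E->D: in-degree(D)=0, level(D)=2, enqueue
  process B: level=1
  process D: level=2
All levels: A:0, B:1, C:0, D:2, E:1
max level = 2

Answer: 2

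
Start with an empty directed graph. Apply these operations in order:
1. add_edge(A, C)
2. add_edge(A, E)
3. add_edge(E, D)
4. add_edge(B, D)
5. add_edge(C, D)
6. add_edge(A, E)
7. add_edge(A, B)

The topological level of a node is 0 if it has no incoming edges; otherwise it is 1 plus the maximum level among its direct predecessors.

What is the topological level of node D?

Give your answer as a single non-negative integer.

Op 1: add_edge(A, C). Edges now: 1
Op 2: add_edge(A, E). Edges now: 2
Op 3: add_edge(E, D). Edges now: 3
Op 4: add_edge(B, D). Edges now: 4
Op 5: add_edge(C, D). Edges now: 5
Op 6: add_edge(A, E) (duplicate, no change). Edges now: 5
Op 7: add_edge(A, B). Edges now: 6
Compute levels (Kahn BFS):
  sources (in-degree 0): A
  process A: level=0
    A->B: in-degree(B)=0, level(B)=1, enqueue
    A->C: in-degree(C)=0, level(C)=1, enqueue
    A->E: in-degree(E)=0, level(E)=1, enqueue
  process B: level=1
    B->D: in-degree(D)=2, level(D)>=2
  process C: level=1
    C->D: in-degree(D)=1, level(D)>=2
  process E: level=1
    E->D: in-degree(D)=0, level(D)=2, enqueue
  process D: level=2
All levels: A:0, B:1, C:1, D:2, E:1
level(D) = 2

Answer: 2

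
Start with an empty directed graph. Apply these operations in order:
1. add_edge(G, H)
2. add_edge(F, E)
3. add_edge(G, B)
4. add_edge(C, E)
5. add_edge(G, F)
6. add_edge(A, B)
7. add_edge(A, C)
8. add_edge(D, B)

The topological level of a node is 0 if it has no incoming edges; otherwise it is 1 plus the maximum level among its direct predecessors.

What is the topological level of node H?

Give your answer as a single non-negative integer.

Op 1: add_edge(G, H). Edges now: 1
Op 2: add_edge(F, E). Edges now: 2
Op 3: add_edge(G, B). Edges now: 3
Op 4: add_edge(C, E). Edges now: 4
Op 5: add_edge(G, F). Edges now: 5
Op 6: add_edge(A, B). Edges now: 6
Op 7: add_edge(A, C). Edges now: 7
Op 8: add_edge(D, B). Edges now: 8
Compute levels (Kahn BFS):
  sources (in-degree 0): A, D, G
  process A: level=0
    A->B: in-degree(B)=2, level(B)>=1
    A->C: in-degree(C)=0, level(C)=1, enqueue
  process D: level=0
    D->B: in-degree(B)=1, level(B)>=1
  process G: level=0
    G->B: in-degree(B)=0, level(B)=1, enqueue
    G->F: in-degree(F)=0, level(F)=1, enqueue
    G->H: in-degree(H)=0, level(H)=1, enqueue
  process C: level=1
    C->E: in-degree(E)=1, level(E)>=2
  process B: level=1
  process F: level=1
    F->E: in-degree(E)=0, level(E)=2, enqueue
  process H: level=1
  process E: level=2
All levels: A:0, B:1, C:1, D:0, E:2, F:1, G:0, H:1
level(H) = 1

Answer: 1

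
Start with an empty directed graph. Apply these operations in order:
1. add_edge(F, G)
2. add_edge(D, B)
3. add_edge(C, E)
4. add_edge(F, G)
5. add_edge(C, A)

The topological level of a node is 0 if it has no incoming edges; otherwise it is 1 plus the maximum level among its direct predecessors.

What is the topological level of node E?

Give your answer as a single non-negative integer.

Answer: 1

Derivation:
Op 1: add_edge(F, G). Edges now: 1
Op 2: add_edge(D, B). Edges now: 2
Op 3: add_edge(C, E). Edges now: 3
Op 4: add_edge(F, G) (duplicate, no change). Edges now: 3
Op 5: add_edge(C, A). Edges now: 4
Compute levels (Kahn BFS):
  sources (in-degree 0): C, D, F
  process C: level=0
    C->A: in-degree(A)=0, level(A)=1, enqueue
    C->E: in-degree(E)=0, level(E)=1, enqueue
  process D: level=0
    D->B: in-degree(B)=0, level(B)=1, enqueue
  process F: level=0
    F->G: in-degree(G)=0, level(G)=1, enqueue
  process A: level=1
  process E: level=1
  process B: level=1
  process G: level=1
All levels: A:1, B:1, C:0, D:0, E:1, F:0, G:1
level(E) = 1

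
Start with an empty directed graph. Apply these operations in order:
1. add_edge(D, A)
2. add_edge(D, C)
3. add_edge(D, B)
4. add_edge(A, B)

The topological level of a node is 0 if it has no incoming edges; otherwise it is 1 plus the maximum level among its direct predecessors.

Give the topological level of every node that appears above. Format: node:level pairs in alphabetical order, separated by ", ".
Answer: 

Answer: A:1, B:2, C:1, D:0

Derivation:
Op 1: add_edge(D, A). Edges now: 1
Op 2: add_edge(D, C). Edges now: 2
Op 3: add_edge(D, B). Edges now: 3
Op 4: add_edge(A, B). Edges now: 4
Compute levels (Kahn BFS):
  sources (in-degree 0): D
  process D: level=0
    D->A: in-degree(A)=0, level(A)=1, enqueue
    D->B: in-degree(B)=1, level(B)>=1
    D->C: in-degree(C)=0, level(C)=1, enqueue
  process A: level=1
    A->B: in-degree(B)=0, level(B)=2, enqueue
  process C: level=1
  process B: level=2
All levels: A:1, B:2, C:1, D:0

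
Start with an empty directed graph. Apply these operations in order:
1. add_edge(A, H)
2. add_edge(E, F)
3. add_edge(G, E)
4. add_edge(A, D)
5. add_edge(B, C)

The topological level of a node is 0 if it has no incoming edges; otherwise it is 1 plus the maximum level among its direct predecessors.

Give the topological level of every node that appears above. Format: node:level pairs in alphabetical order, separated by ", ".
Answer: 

Answer: A:0, B:0, C:1, D:1, E:1, F:2, G:0, H:1

Derivation:
Op 1: add_edge(A, H). Edges now: 1
Op 2: add_edge(E, F). Edges now: 2
Op 3: add_edge(G, E). Edges now: 3
Op 4: add_edge(A, D). Edges now: 4
Op 5: add_edge(B, C). Edges now: 5
Compute levels (Kahn BFS):
  sources (in-degree 0): A, B, G
  process A: level=0
    A->D: in-degree(D)=0, level(D)=1, enqueue
    A->H: in-degree(H)=0, level(H)=1, enqueue
  process B: level=0
    B->C: in-degree(C)=0, level(C)=1, enqueue
  process G: level=0
    G->E: in-degree(E)=0, level(E)=1, enqueue
  process D: level=1
  process H: level=1
  process C: level=1
  process E: level=1
    E->F: in-degree(F)=0, level(F)=2, enqueue
  process F: level=2
All levels: A:0, B:0, C:1, D:1, E:1, F:2, G:0, H:1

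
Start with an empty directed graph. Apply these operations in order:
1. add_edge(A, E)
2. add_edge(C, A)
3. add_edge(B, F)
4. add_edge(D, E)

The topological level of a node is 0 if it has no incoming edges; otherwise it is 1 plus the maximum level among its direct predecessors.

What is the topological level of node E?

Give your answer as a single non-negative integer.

Answer: 2

Derivation:
Op 1: add_edge(A, E). Edges now: 1
Op 2: add_edge(C, A). Edges now: 2
Op 3: add_edge(B, F). Edges now: 3
Op 4: add_edge(D, E). Edges now: 4
Compute levels (Kahn BFS):
  sources (in-degree 0): B, C, D
  process B: level=0
    B->F: in-degree(F)=0, level(F)=1, enqueue
  process C: level=0
    C->A: in-degree(A)=0, level(A)=1, enqueue
  process D: level=0
    D->E: in-degree(E)=1, level(E)>=1
  process F: level=1
  process A: level=1
    A->E: in-degree(E)=0, level(E)=2, enqueue
  process E: level=2
All levels: A:1, B:0, C:0, D:0, E:2, F:1
level(E) = 2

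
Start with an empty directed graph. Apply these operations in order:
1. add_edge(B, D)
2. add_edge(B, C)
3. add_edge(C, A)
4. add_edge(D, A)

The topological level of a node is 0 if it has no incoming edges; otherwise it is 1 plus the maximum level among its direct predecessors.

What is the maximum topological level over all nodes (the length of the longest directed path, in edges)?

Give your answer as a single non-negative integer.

Answer: 2

Derivation:
Op 1: add_edge(B, D). Edges now: 1
Op 2: add_edge(B, C). Edges now: 2
Op 3: add_edge(C, A). Edges now: 3
Op 4: add_edge(D, A). Edges now: 4
Compute levels (Kahn BFS):
  sources (in-degree 0): B
  process B: level=0
    B->C: in-degree(C)=0, level(C)=1, enqueue
    B->D: in-degree(D)=0, level(D)=1, enqueue
  process C: level=1
    C->A: in-degree(A)=1, level(A)>=2
  process D: level=1
    D->A: in-degree(A)=0, level(A)=2, enqueue
  process A: level=2
All levels: A:2, B:0, C:1, D:1
max level = 2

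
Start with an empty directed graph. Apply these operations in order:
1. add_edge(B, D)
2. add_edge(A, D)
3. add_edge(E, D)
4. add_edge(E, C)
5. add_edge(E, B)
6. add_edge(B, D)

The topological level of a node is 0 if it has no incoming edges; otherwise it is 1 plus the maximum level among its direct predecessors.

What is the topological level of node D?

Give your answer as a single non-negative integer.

Op 1: add_edge(B, D). Edges now: 1
Op 2: add_edge(A, D). Edges now: 2
Op 3: add_edge(E, D). Edges now: 3
Op 4: add_edge(E, C). Edges now: 4
Op 5: add_edge(E, B). Edges now: 5
Op 6: add_edge(B, D) (duplicate, no change). Edges now: 5
Compute levels (Kahn BFS):
  sources (in-degree 0): A, E
  process A: level=0
    A->D: in-degree(D)=2, level(D)>=1
  process E: level=0
    E->B: in-degree(B)=0, level(B)=1, enqueue
    E->C: in-degree(C)=0, level(C)=1, enqueue
    E->D: in-degree(D)=1, level(D)>=1
  process B: level=1
    B->D: in-degree(D)=0, level(D)=2, enqueue
  process C: level=1
  process D: level=2
All levels: A:0, B:1, C:1, D:2, E:0
level(D) = 2

Answer: 2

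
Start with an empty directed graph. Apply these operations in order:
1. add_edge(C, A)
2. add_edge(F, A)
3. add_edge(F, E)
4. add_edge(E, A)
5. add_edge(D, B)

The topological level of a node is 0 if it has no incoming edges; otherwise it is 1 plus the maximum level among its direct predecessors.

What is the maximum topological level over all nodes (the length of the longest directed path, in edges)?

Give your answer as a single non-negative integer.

Answer: 2

Derivation:
Op 1: add_edge(C, A). Edges now: 1
Op 2: add_edge(F, A). Edges now: 2
Op 3: add_edge(F, E). Edges now: 3
Op 4: add_edge(E, A). Edges now: 4
Op 5: add_edge(D, B). Edges now: 5
Compute levels (Kahn BFS):
  sources (in-degree 0): C, D, F
  process C: level=0
    C->A: in-degree(A)=2, level(A)>=1
  process D: level=0
    D->B: in-degree(B)=0, level(B)=1, enqueue
  process F: level=0
    F->A: in-degree(A)=1, level(A)>=1
    F->E: in-degree(E)=0, level(E)=1, enqueue
  process B: level=1
  process E: level=1
    E->A: in-degree(A)=0, level(A)=2, enqueue
  process A: level=2
All levels: A:2, B:1, C:0, D:0, E:1, F:0
max level = 2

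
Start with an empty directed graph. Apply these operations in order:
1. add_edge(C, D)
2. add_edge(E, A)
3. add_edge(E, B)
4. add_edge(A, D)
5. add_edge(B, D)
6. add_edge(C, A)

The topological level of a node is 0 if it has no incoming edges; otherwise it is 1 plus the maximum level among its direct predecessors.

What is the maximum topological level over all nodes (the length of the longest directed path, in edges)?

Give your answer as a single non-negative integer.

Op 1: add_edge(C, D). Edges now: 1
Op 2: add_edge(E, A). Edges now: 2
Op 3: add_edge(E, B). Edges now: 3
Op 4: add_edge(A, D). Edges now: 4
Op 5: add_edge(B, D). Edges now: 5
Op 6: add_edge(C, A). Edges now: 6
Compute levels (Kahn BFS):
  sources (in-degree 0): C, E
  process C: level=0
    C->A: in-degree(A)=1, level(A)>=1
    C->D: in-degree(D)=2, level(D)>=1
  process E: level=0
    E->A: in-degree(A)=0, level(A)=1, enqueue
    E->B: in-degree(B)=0, level(B)=1, enqueue
  process A: level=1
    A->D: in-degree(D)=1, level(D)>=2
  process B: level=1
    B->D: in-degree(D)=0, level(D)=2, enqueue
  process D: level=2
All levels: A:1, B:1, C:0, D:2, E:0
max level = 2

Answer: 2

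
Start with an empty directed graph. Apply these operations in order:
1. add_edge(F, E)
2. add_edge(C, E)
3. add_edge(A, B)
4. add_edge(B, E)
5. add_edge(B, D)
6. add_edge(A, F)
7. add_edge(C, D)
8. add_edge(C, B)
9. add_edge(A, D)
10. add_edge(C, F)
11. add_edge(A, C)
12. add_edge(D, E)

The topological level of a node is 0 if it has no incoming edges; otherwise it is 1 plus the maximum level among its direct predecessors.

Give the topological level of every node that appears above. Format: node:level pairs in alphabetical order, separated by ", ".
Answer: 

Answer: A:0, B:2, C:1, D:3, E:4, F:2

Derivation:
Op 1: add_edge(F, E). Edges now: 1
Op 2: add_edge(C, E). Edges now: 2
Op 3: add_edge(A, B). Edges now: 3
Op 4: add_edge(B, E). Edges now: 4
Op 5: add_edge(B, D). Edges now: 5
Op 6: add_edge(A, F). Edges now: 6
Op 7: add_edge(C, D). Edges now: 7
Op 8: add_edge(C, B). Edges now: 8
Op 9: add_edge(A, D). Edges now: 9
Op 10: add_edge(C, F). Edges now: 10
Op 11: add_edge(A, C). Edges now: 11
Op 12: add_edge(D, E). Edges now: 12
Compute levels (Kahn BFS):
  sources (in-degree 0): A
  process A: level=0
    A->B: in-degree(B)=1, level(B)>=1
    A->C: in-degree(C)=0, level(C)=1, enqueue
    A->D: in-degree(D)=2, level(D)>=1
    A->F: in-degree(F)=1, level(F)>=1
  process C: level=1
    C->B: in-degree(B)=0, level(B)=2, enqueue
    C->D: in-degree(D)=1, level(D)>=2
    C->E: in-degree(E)=3, level(E)>=2
    C->F: in-degree(F)=0, level(F)=2, enqueue
  process B: level=2
    B->D: in-degree(D)=0, level(D)=3, enqueue
    B->E: in-degree(E)=2, level(E)>=3
  process F: level=2
    F->E: in-degree(E)=1, level(E)>=3
  process D: level=3
    D->E: in-degree(E)=0, level(E)=4, enqueue
  process E: level=4
All levels: A:0, B:2, C:1, D:3, E:4, F:2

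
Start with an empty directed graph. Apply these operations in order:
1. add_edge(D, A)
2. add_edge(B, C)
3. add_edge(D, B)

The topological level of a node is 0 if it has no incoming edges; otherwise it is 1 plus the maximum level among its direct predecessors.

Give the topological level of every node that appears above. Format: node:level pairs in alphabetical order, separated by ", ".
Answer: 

Op 1: add_edge(D, A). Edges now: 1
Op 2: add_edge(B, C). Edges now: 2
Op 3: add_edge(D, B). Edges now: 3
Compute levels (Kahn BFS):
  sources (in-degree 0): D
  process D: level=0
    D->A: in-degree(A)=0, level(A)=1, enqueue
    D->B: in-degree(B)=0, level(B)=1, enqueue
  process A: level=1
  process B: level=1
    B->C: in-degree(C)=0, level(C)=2, enqueue
  process C: level=2
All levels: A:1, B:1, C:2, D:0

Answer: A:1, B:1, C:2, D:0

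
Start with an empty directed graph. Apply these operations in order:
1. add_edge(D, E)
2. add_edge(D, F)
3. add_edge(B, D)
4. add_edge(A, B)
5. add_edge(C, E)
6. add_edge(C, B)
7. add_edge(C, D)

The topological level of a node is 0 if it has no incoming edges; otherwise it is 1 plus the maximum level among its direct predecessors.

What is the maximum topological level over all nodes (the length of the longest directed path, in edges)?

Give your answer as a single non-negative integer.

Op 1: add_edge(D, E). Edges now: 1
Op 2: add_edge(D, F). Edges now: 2
Op 3: add_edge(B, D). Edges now: 3
Op 4: add_edge(A, B). Edges now: 4
Op 5: add_edge(C, E). Edges now: 5
Op 6: add_edge(C, B). Edges now: 6
Op 7: add_edge(C, D). Edges now: 7
Compute levels (Kahn BFS):
  sources (in-degree 0): A, C
  process A: level=0
    A->B: in-degree(B)=1, level(B)>=1
  process C: level=0
    C->B: in-degree(B)=0, level(B)=1, enqueue
    C->D: in-degree(D)=1, level(D)>=1
    C->E: in-degree(E)=1, level(E)>=1
  process B: level=1
    B->D: in-degree(D)=0, level(D)=2, enqueue
  process D: level=2
    D->E: in-degree(E)=0, level(E)=3, enqueue
    D->F: in-degree(F)=0, level(F)=3, enqueue
  process E: level=3
  process F: level=3
All levels: A:0, B:1, C:0, D:2, E:3, F:3
max level = 3

Answer: 3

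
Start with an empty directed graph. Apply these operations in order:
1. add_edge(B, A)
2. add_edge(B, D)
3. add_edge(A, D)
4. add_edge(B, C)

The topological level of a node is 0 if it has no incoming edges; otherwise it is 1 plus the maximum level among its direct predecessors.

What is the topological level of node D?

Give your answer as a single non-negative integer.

Op 1: add_edge(B, A). Edges now: 1
Op 2: add_edge(B, D). Edges now: 2
Op 3: add_edge(A, D). Edges now: 3
Op 4: add_edge(B, C). Edges now: 4
Compute levels (Kahn BFS):
  sources (in-degree 0): B
  process B: level=0
    B->A: in-degree(A)=0, level(A)=1, enqueue
    B->C: in-degree(C)=0, level(C)=1, enqueue
    B->D: in-degree(D)=1, level(D)>=1
  process A: level=1
    A->D: in-degree(D)=0, level(D)=2, enqueue
  process C: level=1
  process D: level=2
All levels: A:1, B:0, C:1, D:2
level(D) = 2

Answer: 2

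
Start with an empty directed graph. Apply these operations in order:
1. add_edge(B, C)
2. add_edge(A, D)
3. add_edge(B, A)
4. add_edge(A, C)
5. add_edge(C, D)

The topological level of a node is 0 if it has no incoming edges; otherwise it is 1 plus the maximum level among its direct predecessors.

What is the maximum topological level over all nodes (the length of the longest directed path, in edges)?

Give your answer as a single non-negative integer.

Op 1: add_edge(B, C). Edges now: 1
Op 2: add_edge(A, D). Edges now: 2
Op 3: add_edge(B, A). Edges now: 3
Op 4: add_edge(A, C). Edges now: 4
Op 5: add_edge(C, D). Edges now: 5
Compute levels (Kahn BFS):
  sources (in-degree 0): B
  process B: level=0
    B->A: in-degree(A)=0, level(A)=1, enqueue
    B->C: in-degree(C)=1, level(C)>=1
  process A: level=1
    A->C: in-degree(C)=0, level(C)=2, enqueue
    A->D: in-degree(D)=1, level(D)>=2
  process C: level=2
    C->D: in-degree(D)=0, level(D)=3, enqueue
  process D: level=3
All levels: A:1, B:0, C:2, D:3
max level = 3

Answer: 3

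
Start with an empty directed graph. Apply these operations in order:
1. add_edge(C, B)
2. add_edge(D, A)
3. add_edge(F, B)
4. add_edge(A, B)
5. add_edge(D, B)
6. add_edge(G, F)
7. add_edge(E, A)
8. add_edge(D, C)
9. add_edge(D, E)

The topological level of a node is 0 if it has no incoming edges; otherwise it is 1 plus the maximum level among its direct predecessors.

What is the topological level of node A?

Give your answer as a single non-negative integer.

Op 1: add_edge(C, B). Edges now: 1
Op 2: add_edge(D, A). Edges now: 2
Op 3: add_edge(F, B). Edges now: 3
Op 4: add_edge(A, B). Edges now: 4
Op 5: add_edge(D, B). Edges now: 5
Op 6: add_edge(G, F). Edges now: 6
Op 7: add_edge(E, A). Edges now: 7
Op 8: add_edge(D, C). Edges now: 8
Op 9: add_edge(D, E). Edges now: 9
Compute levels (Kahn BFS):
  sources (in-degree 0): D, G
  process D: level=0
    D->A: in-degree(A)=1, level(A)>=1
    D->B: in-degree(B)=3, level(B)>=1
    D->C: in-degree(C)=0, level(C)=1, enqueue
    D->E: in-degree(E)=0, level(E)=1, enqueue
  process G: level=0
    G->F: in-degree(F)=0, level(F)=1, enqueue
  process C: level=1
    C->B: in-degree(B)=2, level(B)>=2
  process E: level=1
    E->A: in-degree(A)=0, level(A)=2, enqueue
  process F: level=1
    F->B: in-degree(B)=1, level(B)>=2
  process A: level=2
    A->B: in-degree(B)=0, level(B)=3, enqueue
  process B: level=3
All levels: A:2, B:3, C:1, D:0, E:1, F:1, G:0
level(A) = 2

Answer: 2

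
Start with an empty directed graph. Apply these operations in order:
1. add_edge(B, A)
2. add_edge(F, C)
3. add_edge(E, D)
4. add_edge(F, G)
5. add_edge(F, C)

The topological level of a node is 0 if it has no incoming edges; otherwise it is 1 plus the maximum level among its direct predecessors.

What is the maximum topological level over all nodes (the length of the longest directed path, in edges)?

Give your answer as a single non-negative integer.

Answer: 1

Derivation:
Op 1: add_edge(B, A). Edges now: 1
Op 2: add_edge(F, C). Edges now: 2
Op 3: add_edge(E, D). Edges now: 3
Op 4: add_edge(F, G). Edges now: 4
Op 5: add_edge(F, C) (duplicate, no change). Edges now: 4
Compute levels (Kahn BFS):
  sources (in-degree 0): B, E, F
  process B: level=0
    B->A: in-degree(A)=0, level(A)=1, enqueue
  process E: level=0
    E->D: in-degree(D)=0, level(D)=1, enqueue
  process F: level=0
    F->C: in-degree(C)=0, level(C)=1, enqueue
    F->G: in-degree(G)=0, level(G)=1, enqueue
  process A: level=1
  process D: level=1
  process C: level=1
  process G: level=1
All levels: A:1, B:0, C:1, D:1, E:0, F:0, G:1
max level = 1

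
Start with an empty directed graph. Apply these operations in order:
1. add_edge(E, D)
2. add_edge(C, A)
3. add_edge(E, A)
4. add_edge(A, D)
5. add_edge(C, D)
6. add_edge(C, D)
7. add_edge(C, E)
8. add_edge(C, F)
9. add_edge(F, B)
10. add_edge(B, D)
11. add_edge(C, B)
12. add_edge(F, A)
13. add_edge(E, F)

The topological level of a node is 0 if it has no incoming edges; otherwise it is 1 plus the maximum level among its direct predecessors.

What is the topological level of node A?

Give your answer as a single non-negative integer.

Op 1: add_edge(E, D). Edges now: 1
Op 2: add_edge(C, A). Edges now: 2
Op 3: add_edge(E, A). Edges now: 3
Op 4: add_edge(A, D). Edges now: 4
Op 5: add_edge(C, D). Edges now: 5
Op 6: add_edge(C, D) (duplicate, no change). Edges now: 5
Op 7: add_edge(C, E). Edges now: 6
Op 8: add_edge(C, F). Edges now: 7
Op 9: add_edge(F, B). Edges now: 8
Op 10: add_edge(B, D). Edges now: 9
Op 11: add_edge(C, B). Edges now: 10
Op 12: add_edge(F, A). Edges now: 11
Op 13: add_edge(E, F). Edges now: 12
Compute levels (Kahn BFS):
  sources (in-degree 0): C
  process C: level=0
    C->A: in-degree(A)=2, level(A)>=1
    C->B: in-degree(B)=1, level(B)>=1
    C->D: in-degree(D)=3, level(D)>=1
    C->E: in-degree(E)=0, level(E)=1, enqueue
    C->F: in-degree(F)=1, level(F)>=1
  process E: level=1
    E->A: in-degree(A)=1, level(A)>=2
    E->D: in-degree(D)=2, level(D)>=2
    E->F: in-degree(F)=0, level(F)=2, enqueue
  process F: level=2
    F->A: in-degree(A)=0, level(A)=3, enqueue
    F->B: in-degree(B)=0, level(B)=3, enqueue
  process A: level=3
    A->D: in-degree(D)=1, level(D)>=4
  process B: level=3
    B->D: in-degree(D)=0, level(D)=4, enqueue
  process D: level=4
All levels: A:3, B:3, C:0, D:4, E:1, F:2
level(A) = 3

Answer: 3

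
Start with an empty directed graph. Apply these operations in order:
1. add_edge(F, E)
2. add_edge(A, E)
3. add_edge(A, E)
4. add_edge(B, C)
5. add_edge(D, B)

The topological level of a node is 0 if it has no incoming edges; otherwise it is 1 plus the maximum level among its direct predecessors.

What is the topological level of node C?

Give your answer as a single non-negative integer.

Answer: 2

Derivation:
Op 1: add_edge(F, E). Edges now: 1
Op 2: add_edge(A, E). Edges now: 2
Op 3: add_edge(A, E) (duplicate, no change). Edges now: 2
Op 4: add_edge(B, C). Edges now: 3
Op 5: add_edge(D, B). Edges now: 4
Compute levels (Kahn BFS):
  sources (in-degree 0): A, D, F
  process A: level=0
    A->E: in-degree(E)=1, level(E)>=1
  process D: level=0
    D->B: in-degree(B)=0, level(B)=1, enqueue
  process F: level=0
    F->E: in-degree(E)=0, level(E)=1, enqueue
  process B: level=1
    B->C: in-degree(C)=0, level(C)=2, enqueue
  process E: level=1
  process C: level=2
All levels: A:0, B:1, C:2, D:0, E:1, F:0
level(C) = 2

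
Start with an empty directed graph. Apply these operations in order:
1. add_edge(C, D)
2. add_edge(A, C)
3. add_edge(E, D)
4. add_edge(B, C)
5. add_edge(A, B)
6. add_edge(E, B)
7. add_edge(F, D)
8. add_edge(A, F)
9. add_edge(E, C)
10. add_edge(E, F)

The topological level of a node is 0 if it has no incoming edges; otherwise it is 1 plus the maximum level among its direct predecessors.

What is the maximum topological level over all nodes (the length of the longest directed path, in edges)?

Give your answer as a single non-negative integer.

Op 1: add_edge(C, D). Edges now: 1
Op 2: add_edge(A, C). Edges now: 2
Op 3: add_edge(E, D). Edges now: 3
Op 4: add_edge(B, C). Edges now: 4
Op 5: add_edge(A, B). Edges now: 5
Op 6: add_edge(E, B). Edges now: 6
Op 7: add_edge(F, D). Edges now: 7
Op 8: add_edge(A, F). Edges now: 8
Op 9: add_edge(E, C). Edges now: 9
Op 10: add_edge(E, F). Edges now: 10
Compute levels (Kahn BFS):
  sources (in-degree 0): A, E
  process A: level=0
    A->B: in-degree(B)=1, level(B)>=1
    A->C: in-degree(C)=2, level(C)>=1
    A->F: in-degree(F)=1, level(F)>=1
  process E: level=0
    E->B: in-degree(B)=0, level(B)=1, enqueue
    E->C: in-degree(C)=1, level(C)>=1
    E->D: in-degree(D)=2, level(D)>=1
    E->F: in-degree(F)=0, level(F)=1, enqueue
  process B: level=1
    B->C: in-degree(C)=0, level(C)=2, enqueue
  process F: level=1
    F->D: in-degree(D)=1, level(D)>=2
  process C: level=2
    C->D: in-degree(D)=0, level(D)=3, enqueue
  process D: level=3
All levels: A:0, B:1, C:2, D:3, E:0, F:1
max level = 3

Answer: 3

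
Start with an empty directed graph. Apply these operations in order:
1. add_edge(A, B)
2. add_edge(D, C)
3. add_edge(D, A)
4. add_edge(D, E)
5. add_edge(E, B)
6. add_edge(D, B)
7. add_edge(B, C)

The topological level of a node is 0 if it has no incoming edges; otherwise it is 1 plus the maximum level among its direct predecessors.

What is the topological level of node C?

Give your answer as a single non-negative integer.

Op 1: add_edge(A, B). Edges now: 1
Op 2: add_edge(D, C). Edges now: 2
Op 3: add_edge(D, A). Edges now: 3
Op 4: add_edge(D, E). Edges now: 4
Op 5: add_edge(E, B). Edges now: 5
Op 6: add_edge(D, B). Edges now: 6
Op 7: add_edge(B, C). Edges now: 7
Compute levels (Kahn BFS):
  sources (in-degree 0): D
  process D: level=0
    D->A: in-degree(A)=0, level(A)=1, enqueue
    D->B: in-degree(B)=2, level(B)>=1
    D->C: in-degree(C)=1, level(C)>=1
    D->E: in-degree(E)=0, level(E)=1, enqueue
  process A: level=1
    A->B: in-degree(B)=1, level(B)>=2
  process E: level=1
    E->B: in-degree(B)=0, level(B)=2, enqueue
  process B: level=2
    B->C: in-degree(C)=0, level(C)=3, enqueue
  process C: level=3
All levels: A:1, B:2, C:3, D:0, E:1
level(C) = 3

Answer: 3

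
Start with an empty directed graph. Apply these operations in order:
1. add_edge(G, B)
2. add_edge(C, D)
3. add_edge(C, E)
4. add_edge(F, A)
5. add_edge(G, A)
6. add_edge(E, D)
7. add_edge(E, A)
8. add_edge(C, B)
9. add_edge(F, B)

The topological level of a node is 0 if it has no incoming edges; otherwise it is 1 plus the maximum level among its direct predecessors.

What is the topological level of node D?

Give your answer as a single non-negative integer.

Answer: 2

Derivation:
Op 1: add_edge(G, B). Edges now: 1
Op 2: add_edge(C, D). Edges now: 2
Op 3: add_edge(C, E). Edges now: 3
Op 4: add_edge(F, A). Edges now: 4
Op 5: add_edge(G, A). Edges now: 5
Op 6: add_edge(E, D). Edges now: 6
Op 7: add_edge(E, A). Edges now: 7
Op 8: add_edge(C, B). Edges now: 8
Op 9: add_edge(F, B). Edges now: 9
Compute levels (Kahn BFS):
  sources (in-degree 0): C, F, G
  process C: level=0
    C->B: in-degree(B)=2, level(B)>=1
    C->D: in-degree(D)=1, level(D)>=1
    C->E: in-degree(E)=0, level(E)=1, enqueue
  process F: level=0
    F->A: in-degree(A)=2, level(A)>=1
    F->B: in-degree(B)=1, level(B)>=1
  process G: level=0
    G->A: in-degree(A)=1, level(A)>=1
    G->B: in-degree(B)=0, level(B)=1, enqueue
  process E: level=1
    E->A: in-degree(A)=0, level(A)=2, enqueue
    E->D: in-degree(D)=0, level(D)=2, enqueue
  process B: level=1
  process A: level=2
  process D: level=2
All levels: A:2, B:1, C:0, D:2, E:1, F:0, G:0
level(D) = 2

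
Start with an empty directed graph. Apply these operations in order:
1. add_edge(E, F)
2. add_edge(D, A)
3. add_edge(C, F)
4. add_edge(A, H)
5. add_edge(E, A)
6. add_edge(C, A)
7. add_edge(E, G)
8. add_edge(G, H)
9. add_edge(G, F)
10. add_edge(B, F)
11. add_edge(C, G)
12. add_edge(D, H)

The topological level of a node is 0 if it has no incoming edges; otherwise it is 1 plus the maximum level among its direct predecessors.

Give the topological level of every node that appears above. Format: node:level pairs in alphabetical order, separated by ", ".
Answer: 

Answer: A:1, B:0, C:0, D:0, E:0, F:2, G:1, H:2

Derivation:
Op 1: add_edge(E, F). Edges now: 1
Op 2: add_edge(D, A). Edges now: 2
Op 3: add_edge(C, F). Edges now: 3
Op 4: add_edge(A, H). Edges now: 4
Op 5: add_edge(E, A). Edges now: 5
Op 6: add_edge(C, A). Edges now: 6
Op 7: add_edge(E, G). Edges now: 7
Op 8: add_edge(G, H). Edges now: 8
Op 9: add_edge(G, F). Edges now: 9
Op 10: add_edge(B, F). Edges now: 10
Op 11: add_edge(C, G). Edges now: 11
Op 12: add_edge(D, H). Edges now: 12
Compute levels (Kahn BFS):
  sources (in-degree 0): B, C, D, E
  process B: level=0
    B->F: in-degree(F)=3, level(F)>=1
  process C: level=0
    C->A: in-degree(A)=2, level(A)>=1
    C->F: in-degree(F)=2, level(F)>=1
    C->G: in-degree(G)=1, level(G)>=1
  process D: level=0
    D->A: in-degree(A)=1, level(A)>=1
    D->H: in-degree(H)=2, level(H)>=1
  process E: level=0
    E->A: in-degree(A)=0, level(A)=1, enqueue
    E->F: in-degree(F)=1, level(F)>=1
    E->G: in-degree(G)=0, level(G)=1, enqueue
  process A: level=1
    A->H: in-degree(H)=1, level(H)>=2
  process G: level=1
    G->F: in-degree(F)=0, level(F)=2, enqueue
    G->H: in-degree(H)=0, level(H)=2, enqueue
  process F: level=2
  process H: level=2
All levels: A:1, B:0, C:0, D:0, E:0, F:2, G:1, H:2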